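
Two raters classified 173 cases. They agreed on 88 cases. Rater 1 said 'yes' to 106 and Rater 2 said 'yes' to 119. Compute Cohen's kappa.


P_o = 88/173 = 0.508671
P_e = (106*119 + 67*54) / 29929 = 0.54235
kappa = (P_o - P_e) / (1 - P_e)
kappa = (0.508671 - 0.54235) / (1 - 0.54235)
kappa = -0.0736

-0.0736


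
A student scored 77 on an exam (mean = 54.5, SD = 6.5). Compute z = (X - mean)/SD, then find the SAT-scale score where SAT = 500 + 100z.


z = (X - mean) / SD = (77 - 54.5) / 6.5
z = 22.5 / 6.5
z = 3.4615
SAT-scale = SAT = 500 + 100z
Carry z at full precision (z = 22.5 / 6.5) into the conversion:
SAT-scale = 500 + 100 * (22.5 / 6.5) = 500 + 2250 / 6.5
SAT-scale = 500 + 346.1538
SAT-scale = 846.1538

846.1538


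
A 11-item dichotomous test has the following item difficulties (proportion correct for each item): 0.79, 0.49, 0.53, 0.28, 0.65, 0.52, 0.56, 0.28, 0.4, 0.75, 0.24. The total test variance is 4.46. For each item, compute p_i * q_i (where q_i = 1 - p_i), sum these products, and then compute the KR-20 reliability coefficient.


For each item, compute p_i * q_i:
  Item 1: 0.79 * 0.21 = 0.1659
  Item 2: 0.49 * 0.51 = 0.2499
  Item 3: 0.53 * 0.47 = 0.2491
  Item 4: 0.28 * 0.72 = 0.2016
  Item 5: 0.65 * 0.35 = 0.2275
  Item 6: 0.52 * 0.48 = 0.2496
  Item 7: 0.56 * 0.44 = 0.2464
  Item 8: 0.28 * 0.72 = 0.2016
  Item 9: 0.4 * 0.6 = 0.24
  Item 10: 0.75 * 0.25 = 0.1875
  Item 11: 0.24 * 0.76 = 0.1824
Sum(p_i * q_i) = 0.1659 + 0.2499 + 0.2491 + 0.2016 + 0.2275 + 0.2496 + 0.2464 + 0.2016 + 0.24 + 0.1875 + 0.1824 = 2.4015
KR-20 = (k/(k-1)) * (1 - Sum(p_i*q_i) / Var_total)
= (11/10) * (1 - 2.4015/4.46)
= 1.1 * 0.4615
KR-20 = 0.5077

0.5077


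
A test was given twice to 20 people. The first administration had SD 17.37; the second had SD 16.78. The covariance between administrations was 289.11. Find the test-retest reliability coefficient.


r = cov(X,Y) / (SD_X * SD_Y)
r = 289.11 / (17.37 * 16.78)
r = 289.11 / 291.4686
r = 0.9919

0.9919


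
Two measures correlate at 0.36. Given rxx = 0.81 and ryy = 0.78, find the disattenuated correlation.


r_corrected = rxy / sqrt(rxx * ryy)
= 0.36 / sqrt(0.81 * 0.78)
= 0.36 / sqrt(0.6318)
= 0.36 / 0.794858
r_corrected = 0.4529

0.4529


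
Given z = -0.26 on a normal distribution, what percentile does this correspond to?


CDF(z) = 0.5 * (1 + erf(z/sqrt(2)))
erf(-0.1838) = -0.2051
CDF = 0.3974
Percentile rank = 0.3974 * 100 = 39.74

39.74


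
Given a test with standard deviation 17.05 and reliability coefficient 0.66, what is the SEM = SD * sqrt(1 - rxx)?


SEM = SD * sqrt(1 - rxx)
SEM = 17.05 * sqrt(1 - 0.66)
SEM = 17.05 * sqrt(0.34) = 17.05 * 0.583095
SEM = 9.9418

9.9418


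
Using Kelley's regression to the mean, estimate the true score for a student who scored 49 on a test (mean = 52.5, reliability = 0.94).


T_est = rxx * X + (1 - rxx) * mean
T_est = 0.94 * 49 + 0.06 * 52.5
T_est = 46.06 + 3.15
T_est = 49.21

49.21


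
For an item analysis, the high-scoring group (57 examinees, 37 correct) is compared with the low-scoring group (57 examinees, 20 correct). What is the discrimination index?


p_upper = 37/57 = 0.6491
p_lower = 20/57 = 0.3509
D = 0.6491 - 0.3509 = 0.2982

0.2982


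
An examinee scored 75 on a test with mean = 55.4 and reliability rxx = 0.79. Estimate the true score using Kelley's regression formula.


T_est = rxx * X + (1 - rxx) * mean
T_est = 0.79 * 75 + 0.21 * 55.4
T_est = 59.25 + 11.634
T_est = 70.884

70.884


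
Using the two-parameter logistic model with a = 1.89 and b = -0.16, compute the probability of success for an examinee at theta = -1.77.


a*(theta - b) = 1.89 * (-1.77 - -0.16) = -3.0429
exp(--3.0429) = 20.966
P = 1 / (1 + 20.966)
P = 0.0455

0.0455


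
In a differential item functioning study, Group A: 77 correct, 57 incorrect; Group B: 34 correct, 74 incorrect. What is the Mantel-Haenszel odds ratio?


Odds_A = 77/57 = 1.3509
Odds_B = 34/74 = 0.4595
OR = Odds_A / Odds_B = 1.3509 / 0.4595
Exactly, OR = (77 * 74) / (57 * 34) = 5698 / 1938
OR = 2.9401

2.9401


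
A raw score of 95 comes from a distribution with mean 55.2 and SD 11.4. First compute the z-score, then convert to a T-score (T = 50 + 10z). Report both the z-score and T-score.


z = (X - mean) / SD = (95 - 55.2) / 11.4
z = 39.8 / 11.4
z = 3.4912
T-score = T = 50 + 10z
Carry z at full precision (z = 39.8 / 11.4) into the conversion:
T-score = 50 + 10 * (39.8 / 11.4) = 50 + 398 / 11.4
T-score = 50 + 34.9123
T-score = 84.9123

84.9123


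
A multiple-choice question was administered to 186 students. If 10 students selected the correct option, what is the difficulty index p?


Item difficulty p = number correct / total examinees
p = 10 / 186
p = 0.0538

0.0538


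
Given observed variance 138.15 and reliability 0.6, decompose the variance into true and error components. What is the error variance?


var_true = rxx * var_obs = 0.6 * 138.15 = 82.89
var_error = var_obs - var_true
var_error = 138.15 - 82.89
var_error = 55.26

55.26


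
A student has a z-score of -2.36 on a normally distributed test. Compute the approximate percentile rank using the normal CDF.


CDF(z) = 0.5 * (1 + erf(z/sqrt(2)))
erf(-1.6688) = -0.9817
CDF = 0.0091
Percentile rank = 0.0091 * 100 = 0.91

0.91


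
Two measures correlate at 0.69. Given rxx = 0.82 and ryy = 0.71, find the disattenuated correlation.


r_corrected = rxy / sqrt(rxx * ryy)
= 0.69 / sqrt(0.82 * 0.71)
= 0.69 / sqrt(0.5822)
= 0.69 / 0.76302
r_corrected = 0.9043

0.9043


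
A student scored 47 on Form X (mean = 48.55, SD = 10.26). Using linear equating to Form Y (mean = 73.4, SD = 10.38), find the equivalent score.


slope = SD_Y / SD_X = 10.38 / 10.26 ~ 1.0117
intercept = mean_Y - slope * mean_X = 73.4 - (10.38 / 10.26) * 48.55 ~ 24.2822
Y = slope * X + intercept. To avoid rounding drift from the rounded slope/intercept, evaluate the equivalent form Y = mean_Y + SD_Y * (X - mean_X) / SD_X at full precision:
Y = 73.4 + 10.38 * (47 - 48.55) / 10.26
Y = 73.4 - 10.38 * 1.55 / 10.26
Y = 73.4 - 16.089 / 10.26
Y = 73.4 - 1.5681
Y = 71.8319

71.8319


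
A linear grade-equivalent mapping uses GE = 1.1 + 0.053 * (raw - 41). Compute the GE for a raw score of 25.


raw - median = 25 - 41 = -16
slope * diff = 0.053 * -16 = -0.848
GE = 1.1 + -0.848
GE = 0.252

0.252


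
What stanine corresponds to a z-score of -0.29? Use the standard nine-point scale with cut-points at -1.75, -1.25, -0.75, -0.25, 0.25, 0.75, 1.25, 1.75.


Stanine boundaries: [-1.75, -1.25, -0.75, -0.25, 0.25, 0.75, 1.25, 1.75]
z = -0.29
Check each boundary:
  z >= -1.75 -> could be stanine 2
  z >= -1.25 -> could be stanine 3
  z >= -0.75 -> could be stanine 4
  z < -0.25
  z < 0.25
  z < 0.75
  z < 1.25
  z < 1.75
Highest qualifying boundary gives stanine = 4

4


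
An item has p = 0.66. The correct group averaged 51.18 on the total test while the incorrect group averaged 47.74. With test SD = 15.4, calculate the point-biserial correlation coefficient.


q = 1 - p = 0.34
rpb = ((M1 - M0) / SD) * sqrt(p * q)
rpb = ((51.18 - 47.74) / 15.4) * sqrt(0.66 * 0.34)
rpb = 0.1058

0.1058


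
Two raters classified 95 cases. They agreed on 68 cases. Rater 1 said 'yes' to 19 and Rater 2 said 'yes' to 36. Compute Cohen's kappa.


P_o = 68/95 = 0.715789
P_e = (19*36 + 76*59) / 9025 = 0.572632
kappa = (P_o - P_e) / (1 - P_e)
kappa = (0.715789 - 0.572632) / (1 - 0.572632)
kappa = 0.335

0.335


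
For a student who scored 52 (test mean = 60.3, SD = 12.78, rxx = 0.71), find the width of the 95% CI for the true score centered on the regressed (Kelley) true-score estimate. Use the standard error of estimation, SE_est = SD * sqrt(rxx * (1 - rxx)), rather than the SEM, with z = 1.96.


True score estimate = 0.71*52 + 0.29*60.3 = 54.407
SE_est = SD * sqrt(rxx * (1 - rxx)) = 12.78 * sqrt(0.71 * 0.29) = 12.78 * sqrt(0.2059) = 5.799079
CI = T_est +/- z * SE_est, so width = 2 * z * SE_est = 2 * 1.96 * 5.799079
Width = 22.7324

22.7324


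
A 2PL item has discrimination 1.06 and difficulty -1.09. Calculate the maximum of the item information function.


For 2PL, max info at theta = b = -1.09
I_max = a^2 / 4 = 1.06^2 / 4
= 1.1236 / 4
I_max = 0.2809

0.2809


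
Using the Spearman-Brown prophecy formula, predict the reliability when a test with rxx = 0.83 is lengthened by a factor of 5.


r_new = (n * rxx) / (1 + (n-1) * rxx)
r_new = (5 * 0.83) / (1 + 4 * 0.83)
r_new = 4.15 / 4.32
r_new = 0.9606

0.9606


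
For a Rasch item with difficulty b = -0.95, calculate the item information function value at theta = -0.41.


P = 1/(1+exp(-(-0.41--0.95))) = 0.6318
I = P*(1-P) = 0.6318 * 0.3682
I = 0.2326

0.2326


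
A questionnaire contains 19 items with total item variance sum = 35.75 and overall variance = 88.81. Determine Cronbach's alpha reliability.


alpha = (k/(k-1)) * (1 - sum(si^2)/s_total^2)
= (19/18) * (1 - 35.75/88.81)
alpha = 0.6306

0.6306


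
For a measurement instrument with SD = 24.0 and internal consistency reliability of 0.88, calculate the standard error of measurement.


SEM = SD * sqrt(1 - rxx)
SEM = 24.0 * sqrt(1 - 0.88)
SEM = 24.0 * sqrt(0.12) = 24.0 * 0.34641
SEM = 8.3138

8.3138


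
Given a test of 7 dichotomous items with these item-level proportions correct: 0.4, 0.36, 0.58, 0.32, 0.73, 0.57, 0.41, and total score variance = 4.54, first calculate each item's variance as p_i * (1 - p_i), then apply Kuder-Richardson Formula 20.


For each item, compute p_i * q_i:
  Item 1: 0.4 * 0.6 = 0.24
  Item 2: 0.36 * 0.64 = 0.2304
  Item 3: 0.58 * 0.42 = 0.2436
  Item 4: 0.32 * 0.68 = 0.2176
  Item 5: 0.73 * 0.27 = 0.1971
  Item 6: 0.57 * 0.43 = 0.2451
  Item 7: 0.41 * 0.59 = 0.2419
Sum(p_i * q_i) = 0.24 + 0.2304 + 0.2436 + 0.2176 + 0.1971 + 0.2451 + 0.2419 = 1.6157
KR-20 = (k/(k-1)) * (1 - Sum(p_i*q_i) / Var_total)
= (7/6) * (1 - 1.6157/4.54)
= 1.1667 * 0.6441
KR-20 = 0.7515

0.7515


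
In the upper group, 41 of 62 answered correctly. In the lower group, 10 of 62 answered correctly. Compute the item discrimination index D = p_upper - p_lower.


p_upper = 41/62 = 0.6613
p_lower = 10/62 = 0.1613
D = 0.6613 - 0.1613 = 0.5

0.5


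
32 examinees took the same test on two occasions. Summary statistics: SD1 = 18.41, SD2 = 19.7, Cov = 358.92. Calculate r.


r = cov(X,Y) / (SD_X * SD_Y)
r = 358.92 / (18.41 * 19.7)
r = 358.92 / 362.677
r = 0.9896

0.9896


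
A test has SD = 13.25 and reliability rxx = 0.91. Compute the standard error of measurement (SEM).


SEM = SD * sqrt(1 - rxx)
SEM = 13.25 * sqrt(1 - 0.91)
SEM = 13.25 * sqrt(0.09) = 13.25 * 0.3
SEM = 3.975

3.975


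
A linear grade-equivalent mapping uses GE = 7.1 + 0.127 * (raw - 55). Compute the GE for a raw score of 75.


raw - median = 75 - 55 = 20
slope * diff = 0.127 * 20 = 2.54
GE = 7.1 + 2.54
GE = 9.64

9.64


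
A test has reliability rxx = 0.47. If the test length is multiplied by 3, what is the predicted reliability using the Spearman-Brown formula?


r_new = (n * rxx) / (1 + (n-1) * rxx)
r_new = (3 * 0.47) / (1 + 2 * 0.47)
r_new = 1.41 / 1.94
r_new = 0.7268

0.7268


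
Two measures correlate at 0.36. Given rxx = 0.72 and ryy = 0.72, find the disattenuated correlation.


r_corrected = rxy / sqrt(rxx * ryy)
= 0.36 / sqrt(0.72 * 0.72)
= 0.36 / sqrt(0.5184)
= 0.36 / 0.72
r_corrected = 0.5

0.5


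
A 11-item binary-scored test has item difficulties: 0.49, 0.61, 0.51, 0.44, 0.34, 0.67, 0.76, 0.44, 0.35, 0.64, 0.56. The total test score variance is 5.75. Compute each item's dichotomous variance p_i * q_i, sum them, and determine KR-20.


For each item, compute p_i * q_i:
  Item 1: 0.49 * 0.51 = 0.2499
  Item 2: 0.61 * 0.39 = 0.2379
  Item 3: 0.51 * 0.49 = 0.2499
  Item 4: 0.44 * 0.56 = 0.2464
  Item 5: 0.34 * 0.66 = 0.2244
  Item 6: 0.67 * 0.33 = 0.2211
  Item 7: 0.76 * 0.24 = 0.1824
  Item 8: 0.44 * 0.56 = 0.2464
  Item 9: 0.35 * 0.65 = 0.2275
  Item 10: 0.64 * 0.36 = 0.2304
  Item 11: 0.56 * 0.44 = 0.2464
Sum(p_i * q_i) = 0.2499 + 0.2379 + 0.2499 + 0.2464 + 0.2244 + 0.2211 + 0.1824 + 0.2464 + 0.2275 + 0.2304 + 0.2464 = 2.5627
KR-20 = (k/(k-1)) * (1 - Sum(p_i*q_i) / Var_total)
= (11/10) * (1 - 2.5627/5.75)
= 1.1 * 0.5543
KR-20 = 0.6097

0.6097


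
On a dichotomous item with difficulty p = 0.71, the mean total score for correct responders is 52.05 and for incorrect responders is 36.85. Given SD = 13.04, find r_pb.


q = 1 - p = 0.29
rpb = ((M1 - M0) / SD) * sqrt(p * q)
rpb = ((52.05 - 36.85) / 13.04) * sqrt(0.71 * 0.29)
rpb = 0.5289

0.5289


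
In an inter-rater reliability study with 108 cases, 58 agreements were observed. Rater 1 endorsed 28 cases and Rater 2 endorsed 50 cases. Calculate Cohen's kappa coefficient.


P_o = 58/108 = 0.537037
P_e = (28*50 + 80*58) / 11664 = 0.517833
kappa = (P_o - P_e) / (1 - P_e)
kappa = (0.537037 - 0.517833) / (1 - 0.517833)
kappa = 0.0398

0.0398


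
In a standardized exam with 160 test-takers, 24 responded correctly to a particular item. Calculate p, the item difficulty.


Item difficulty p = number correct / total examinees
p = 24 / 160
p = 0.15

0.15


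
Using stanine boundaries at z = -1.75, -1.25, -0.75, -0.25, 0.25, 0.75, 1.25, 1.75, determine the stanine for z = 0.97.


Stanine boundaries: [-1.75, -1.25, -0.75, -0.25, 0.25, 0.75, 1.25, 1.75]
z = 0.97
Check each boundary:
  z >= -1.75 -> could be stanine 2
  z >= -1.25 -> could be stanine 3
  z >= -0.75 -> could be stanine 4
  z >= -0.25 -> could be stanine 5
  z >= 0.25 -> could be stanine 6
  z >= 0.75 -> could be stanine 7
  z < 1.25
  z < 1.75
Highest qualifying boundary gives stanine = 7

7


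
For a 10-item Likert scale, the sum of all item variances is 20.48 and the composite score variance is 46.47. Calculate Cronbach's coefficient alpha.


alpha = (k/(k-1)) * (1 - sum(si^2)/s_total^2)
= (10/9) * (1 - 20.48/46.47)
alpha = 0.6214

0.6214


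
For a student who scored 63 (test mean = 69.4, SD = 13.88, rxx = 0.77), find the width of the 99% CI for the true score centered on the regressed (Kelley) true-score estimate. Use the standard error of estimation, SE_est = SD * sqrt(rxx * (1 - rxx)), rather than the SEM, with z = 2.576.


True score estimate = 0.77*63 + 0.23*69.4 = 64.472
SE_est = SD * sqrt(rxx * (1 - rxx)) = 13.88 * sqrt(0.77 * 0.23) = 13.88 * sqrt(0.1771) = 5.841155
CI = T_est +/- z * SE_est, so width = 2 * z * SE_est = 2 * 2.576 * 5.841155
Width = 30.0936

30.0936


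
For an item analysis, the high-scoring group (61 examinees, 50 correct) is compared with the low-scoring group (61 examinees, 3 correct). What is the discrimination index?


p_upper = 50/61 = 0.8197
p_lower = 3/61 = 0.0492
D = 0.8197 - 0.0492 = 0.7705

0.7705


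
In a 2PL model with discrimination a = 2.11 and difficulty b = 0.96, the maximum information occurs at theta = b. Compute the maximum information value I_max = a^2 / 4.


For 2PL, max info at theta = b = 0.96
I_max = a^2 / 4 = 2.11^2 / 4
= 4.4521 / 4
I_max = 1.113

1.113


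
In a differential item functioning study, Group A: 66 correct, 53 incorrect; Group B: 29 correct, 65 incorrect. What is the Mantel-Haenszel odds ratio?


Odds_A = 66/53 = 1.2453
Odds_B = 29/65 = 0.4462
OR = Odds_A / Odds_B = 1.2453 / 0.4462
Exactly, OR = (66 * 65) / (53 * 29) = 4290 / 1537
OR = 2.7912

2.7912


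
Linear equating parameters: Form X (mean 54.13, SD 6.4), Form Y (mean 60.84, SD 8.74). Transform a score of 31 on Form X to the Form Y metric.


slope = SD_Y / SD_X = 8.74 / 6.4 ~ 1.3656
intercept = mean_Y - slope * mean_X = 60.84 - (8.74 / 6.4) * 54.13 ~ -13.0813
Y = slope * X + intercept. To avoid rounding drift from the rounded slope/intercept, evaluate the equivalent form Y = mean_Y + SD_Y * (X - mean_X) / SD_X at full precision:
Y = 60.84 + 8.74 * (31 - 54.13) / 6.4
Y = 60.84 - 8.74 * 23.13 / 6.4
Y = 60.84 - 202.1562 / 6.4
Y = 60.84 - 31.5869
Y = 29.2531

29.2531


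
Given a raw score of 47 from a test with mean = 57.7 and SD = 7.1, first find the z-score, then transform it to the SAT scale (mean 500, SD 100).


z = (X - mean) / SD = (47 - 57.7) / 7.1
z = -10.7 / 7.1
z = -1.507
SAT-scale = SAT = 500 + 100z
Carry z at full precision (z = -10.7 / 7.1) into the conversion:
SAT-scale = 500 + 100 * (-10.7 / 7.1) = 500 + -1070 / 7.1
SAT-scale = 500 + -150.7042
SAT-scale = 349.2958

349.2958


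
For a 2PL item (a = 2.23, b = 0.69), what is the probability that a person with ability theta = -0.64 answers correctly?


a*(theta - b) = 2.23 * (-0.64 - 0.69) = -2.9659
exp(--2.9659) = 19.4122
P = 1 / (1 + 19.4122)
P = 0.049

0.049


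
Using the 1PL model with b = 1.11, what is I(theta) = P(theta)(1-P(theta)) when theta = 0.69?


P = 1/(1+exp(-(0.69-1.11))) = 0.3965
I = P*(1-P) = 0.3965 * 0.6035
I = 0.2393

0.2393


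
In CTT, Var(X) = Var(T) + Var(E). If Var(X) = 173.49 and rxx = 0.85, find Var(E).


var_true = rxx * var_obs = 0.85 * 173.49 = 147.4665
var_error = var_obs - var_true
var_error = 173.49 - 147.4665
var_error = 26.0235

26.0235


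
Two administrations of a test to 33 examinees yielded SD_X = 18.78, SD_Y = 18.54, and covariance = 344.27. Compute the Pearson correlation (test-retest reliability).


r = cov(X,Y) / (SD_X * SD_Y)
r = 344.27 / (18.78 * 18.54)
r = 344.27 / 348.1812
r = 0.9888

0.9888


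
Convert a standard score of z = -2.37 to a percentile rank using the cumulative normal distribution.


CDF(z) = 0.5 * (1 + erf(z/sqrt(2)))
erf(-1.6758) = -0.9822
CDF = 0.0089
Percentile rank = 0.0089 * 100 = 0.89

0.89


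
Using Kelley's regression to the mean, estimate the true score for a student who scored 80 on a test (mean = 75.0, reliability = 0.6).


T_est = rxx * X + (1 - rxx) * mean
T_est = 0.6 * 80 + 0.4 * 75.0
T_est = 48.0 + 30.0
T_est = 78.0

78.0


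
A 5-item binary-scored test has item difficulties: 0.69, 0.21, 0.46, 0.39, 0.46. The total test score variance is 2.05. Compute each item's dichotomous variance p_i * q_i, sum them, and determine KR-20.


For each item, compute p_i * q_i:
  Item 1: 0.69 * 0.31 = 0.2139
  Item 2: 0.21 * 0.79 = 0.1659
  Item 3: 0.46 * 0.54 = 0.2484
  Item 4: 0.39 * 0.61 = 0.2379
  Item 5: 0.46 * 0.54 = 0.2484
Sum(p_i * q_i) = 0.2139 + 0.1659 + 0.2484 + 0.2379 + 0.2484 = 1.1145
KR-20 = (k/(k-1)) * (1 - Sum(p_i*q_i) / Var_total)
= (5/4) * (1 - 1.1145/2.05)
= 1.25 * 0.4563
KR-20 = 0.5704

0.5704


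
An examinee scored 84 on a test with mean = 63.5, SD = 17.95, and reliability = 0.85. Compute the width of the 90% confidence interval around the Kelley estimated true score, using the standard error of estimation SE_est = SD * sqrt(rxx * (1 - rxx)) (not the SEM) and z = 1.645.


True score estimate = 0.85*84 + 0.15*63.5 = 80.925
SE_est = SD * sqrt(rxx * (1 - rxx)) = 17.95 * sqrt(0.85 * 0.15) = 17.95 * sqrt(0.1275) = 6.409432
CI = T_est +/- z * SE_est, so width = 2 * z * SE_est = 2 * 1.645 * 6.409432
Width = 21.087

21.087


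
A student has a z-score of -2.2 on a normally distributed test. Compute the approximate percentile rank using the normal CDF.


CDF(z) = 0.5 * (1 + erf(z/sqrt(2)))
erf(-1.5556) = -0.9722
CDF = 0.0139
Percentile rank = 0.0139 * 100 = 1.39

1.39


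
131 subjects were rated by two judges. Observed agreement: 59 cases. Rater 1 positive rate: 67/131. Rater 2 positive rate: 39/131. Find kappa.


P_o = 59/131 = 0.450382
P_e = (67*39 + 64*92) / 17161 = 0.495367
kappa = (P_o - P_e) / (1 - P_e)
kappa = (0.450382 - 0.495367) / (1 - 0.495367)
kappa = -0.0891

-0.0891


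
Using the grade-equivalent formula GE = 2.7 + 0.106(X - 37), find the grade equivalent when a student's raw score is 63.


raw - median = 63 - 37 = 26
slope * diff = 0.106 * 26 = 2.756
GE = 2.7 + 2.756
GE = 5.456

5.456


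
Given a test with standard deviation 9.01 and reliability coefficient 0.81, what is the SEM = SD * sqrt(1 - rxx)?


SEM = SD * sqrt(1 - rxx)
SEM = 9.01 * sqrt(1 - 0.81)
SEM = 9.01 * sqrt(0.19) = 9.01 * 0.43589
SEM = 3.9274

3.9274


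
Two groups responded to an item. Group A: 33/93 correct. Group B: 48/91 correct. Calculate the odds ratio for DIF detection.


Odds_A = 33/60 = 0.55
Odds_B = 48/43 = 1.1163
OR = Odds_A / Odds_B = 0.55 / 1.1163
Exactly, OR = (33 * 43) / (60 * 48) = 1419 / 2880
OR = 0.4927

0.4927


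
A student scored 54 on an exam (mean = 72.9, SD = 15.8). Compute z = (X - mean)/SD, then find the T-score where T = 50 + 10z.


z = (X - mean) / SD = (54 - 72.9) / 15.8
z = -18.9 / 15.8
z = -1.1962
T-score = T = 50 + 10z
Carry z at full precision (z = -18.9 / 15.8) into the conversion:
T-score = 50 + 10 * (-18.9 / 15.8) = 50 + -189 / 15.8
T-score = 50 + -11.962
T-score = 38.038

38.038


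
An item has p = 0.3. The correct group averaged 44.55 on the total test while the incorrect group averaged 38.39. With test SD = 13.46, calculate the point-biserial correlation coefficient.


q = 1 - p = 0.7
rpb = ((M1 - M0) / SD) * sqrt(p * q)
rpb = ((44.55 - 38.39) / 13.46) * sqrt(0.3 * 0.7)
rpb = 0.2097

0.2097


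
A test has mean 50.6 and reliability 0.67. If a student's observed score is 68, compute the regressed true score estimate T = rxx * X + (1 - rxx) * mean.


T_est = rxx * X + (1 - rxx) * mean
T_est = 0.67 * 68 + 0.33 * 50.6
T_est = 45.56 + 16.698
T_est = 62.258

62.258


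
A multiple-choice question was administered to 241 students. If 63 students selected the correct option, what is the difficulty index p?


Item difficulty p = number correct / total examinees
p = 63 / 241
p = 0.2614

0.2614


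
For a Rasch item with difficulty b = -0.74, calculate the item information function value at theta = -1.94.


P = 1/(1+exp(-(-1.94--0.74))) = 0.2315
I = P*(1-P) = 0.2315 * 0.7685
I = 0.1779

0.1779


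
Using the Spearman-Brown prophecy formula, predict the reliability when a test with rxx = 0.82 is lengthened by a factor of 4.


r_new = (n * rxx) / (1 + (n-1) * rxx)
r_new = (4 * 0.82) / (1 + 3 * 0.82)
r_new = 3.28 / 3.46
r_new = 0.948

0.948


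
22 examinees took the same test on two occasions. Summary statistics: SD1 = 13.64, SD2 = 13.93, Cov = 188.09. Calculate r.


r = cov(X,Y) / (SD_X * SD_Y)
r = 188.09 / (13.64 * 13.93)
r = 188.09 / 190.0052
r = 0.9899

0.9899


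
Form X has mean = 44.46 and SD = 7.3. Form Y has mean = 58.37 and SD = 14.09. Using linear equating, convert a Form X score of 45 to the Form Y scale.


slope = SD_Y / SD_X = 14.09 / 7.3 ~ 1.9301
intercept = mean_Y - slope * mean_X = 58.37 - (14.09 / 7.3) * 44.46 ~ -27.4439
Y = slope * X + intercept. To avoid rounding drift from the rounded slope/intercept, evaluate the equivalent form Y = mean_Y + SD_Y * (X - mean_X) / SD_X at full precision:
Y = 58.37 + 14.09 * (45 - 44.46) / 7.3
Y = 58.37 + 14.09 * 0.54 / 7.3
Y = 58.37 + 7.6086 / 7.3
Y = 58.37 + 1.0423
Y = 59.4123

59.4123


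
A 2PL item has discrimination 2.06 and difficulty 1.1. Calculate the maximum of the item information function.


For 2PL, max info at theta = b = 1.1
I_max = a^2 / 4 = 2.06^2 / 4
= 4.2436 / 4
I_max = 1.0609

1.0609


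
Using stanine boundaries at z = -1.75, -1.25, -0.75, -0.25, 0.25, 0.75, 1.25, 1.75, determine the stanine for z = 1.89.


Stanine boundaries: [-1.75, -1.25, -0.75, -0.25, 0.25, 0.75, 1.25, 1.75]
z = 1.89
Check each boundary:
  z >= -1.75 -> could be stanine 2
  z >= -1.25 -> could be stanine 3
  z >= -0.75 -> could be stanine 4
  z >= -0.25 -> could be stanine 5
  z >= 0.25 -> could be stanine 6
  z >= 0.75 -> could be stanine 7
  z >= 1.25 -> could be stanine 8
  z >= 1.75 -> could be stanine 9
Highest qualifying boundary gives stanine = 9

9


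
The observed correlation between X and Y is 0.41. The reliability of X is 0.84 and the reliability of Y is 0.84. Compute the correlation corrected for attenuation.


r_corrected = rxy / sqrt(rxx * ryy)
= 0.41 / sqrt(0.84 * 0.84)
= 0.41 / sqrt(0.7056)
= 0.41 / 0.84
r_corrected = 0.4881

0.4881


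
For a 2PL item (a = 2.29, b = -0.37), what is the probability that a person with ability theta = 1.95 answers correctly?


a*(theta - b) = 2.29 * (1.95 - -0.37) = 5.3128
exp(-5.3128) = 0.0049
P = 1 / (1 + 0.0049)
P = 0.9951

0.9951


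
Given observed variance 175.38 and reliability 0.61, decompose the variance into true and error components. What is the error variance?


var_true = rxx * var_obs = 0.61 * 175.38 = 106.9818
var_error = var_obs - var_true
var_error = 175.38 - 106.9818
var_error = 68.3982

68.3982


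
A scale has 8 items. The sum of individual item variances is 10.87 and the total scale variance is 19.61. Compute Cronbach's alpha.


alpha = (k/(k-1)) * (1 - sum(si^2)/s_total^2)
= (8/7) * (1 - 10.87/19.61)
alpha = 0.5094

0.5094


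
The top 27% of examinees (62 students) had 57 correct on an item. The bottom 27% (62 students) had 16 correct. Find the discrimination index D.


p_upper = 57/62 = 0.9194
p_lower = 16/62 = 0.2581
D = 0.9194 - 0.2581 = 0.6613

0.6613


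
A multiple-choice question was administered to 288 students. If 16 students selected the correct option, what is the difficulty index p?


Item difficulty p = number correct / total examinees
p = 16 / 288
p = 0.0556

0.0556


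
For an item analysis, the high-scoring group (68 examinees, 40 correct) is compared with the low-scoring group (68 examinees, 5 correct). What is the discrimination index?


p_upper = 40/68 = 0.5882
p_lower = 5/68 = 0.0735
D = 0.5882 - 0.0735 = 0.5147

0.5147


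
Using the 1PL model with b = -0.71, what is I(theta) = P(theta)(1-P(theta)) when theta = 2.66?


P = 1/(1+exp(-(2.66--0.71))) = 0.9668
I = P*(1-P) = 0.9668 * 0.0332
I = 0.0321

0.0321


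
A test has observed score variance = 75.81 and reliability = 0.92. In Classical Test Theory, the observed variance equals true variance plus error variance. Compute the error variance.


var_true = rxx * var_obs = 0.92 * 75.81 = 69.7452
var_error = var_obs - var_true
var_error = 75.81 - 69.7452
var_error = 6.0648

6.0648


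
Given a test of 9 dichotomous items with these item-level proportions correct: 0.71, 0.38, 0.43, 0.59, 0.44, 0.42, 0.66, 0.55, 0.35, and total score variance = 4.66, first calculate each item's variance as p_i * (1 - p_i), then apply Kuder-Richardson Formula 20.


For each item, compute p_i * q_i:
  Item 1: 0.71 * 0.29 = 0.2059
  Item 2: 0.38 * 0.62 = 0.2356
  Item 3: 0.43 * 0.57 = 0.2451
  Item 4: 0.59 * 0.41 = 0.2419
  Item 5: 0.44 * 0.56 = 0.2464
  Item 6: 0.42 * 0.58 = 0.2436
  Item 7: 0.66 * 0.34 = 0.2244
  Item 8: 0.55 * 0.45 = 0.2475
  Item 9: 0.35 * 0.65 = 0.2275
Sum(p_i * q_i) = 0.2059 + 0.2356 + 0.2451 + 0.2419 + 0.2464 + 0.2436 + 0.2244 + 0.2475 + 0.2275 = 2.1179
KR-20 = (k/(k-1)) * (1 - Sum(p_i*q_i) / Var_total)
= (9/8) * (1 - 2.1179/4.66)
= 1.125 * 0.5455
KR-20 = 0.6137

0.6137


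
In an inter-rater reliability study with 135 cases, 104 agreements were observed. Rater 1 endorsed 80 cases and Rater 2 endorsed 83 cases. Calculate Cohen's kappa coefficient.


P_o = 104/135 = 0.77037
P_e = (80*83 + 55*52) / 18225 = 0.521262
kappa = (P_o - P_e) / (1 - P_e)
kappa = (0.77037 - 0.521262) / (1 - 0.521262)
kappa = 0.5203

0.5203


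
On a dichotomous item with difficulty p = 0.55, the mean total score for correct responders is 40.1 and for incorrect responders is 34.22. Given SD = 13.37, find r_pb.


q = 1 - p = 0.45
rpb = ((M1 - M0) / SD) * sqrt(p * q)
rpb = ((40.1 - 34.22) / 13.37) * sqrt(0.55 * 0.45)
rpb = 0.2188

0.2188


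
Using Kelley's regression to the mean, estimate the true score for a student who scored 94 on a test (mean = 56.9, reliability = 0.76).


T_est = rxx * X + (1 - rxx) * mean
T_est = 0.76 * 94 + 0.24 * 56.9
T_est = 71.44 + 13.656
T_est = 85.096

85.096


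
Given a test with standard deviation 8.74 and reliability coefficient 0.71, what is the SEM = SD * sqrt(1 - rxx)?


SEM = SD * sqrt(1 - rxx)
SEM = 8.74 * sqrt(1 - 0.71)
SEM = 8.74 * sqrt(0.29) = 8.74 * 0.538516
SEM = 4.7066

4.7066


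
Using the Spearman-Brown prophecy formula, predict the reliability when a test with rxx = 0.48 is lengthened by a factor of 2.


r_new = (n * rxx) / (1 + (n-1) * rxx)
r_new = (2 * 0.48) / (1 + 1 * 0.48)
r_new = 0.96 / 1.48
r_new = 0.6486

0.6486


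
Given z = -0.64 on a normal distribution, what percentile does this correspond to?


CDF(z) = 0.5 * (1 + erf(z/sqrt(2)))
erf(-0.4525) = -0.4778
CDF = 0.2611
Percentile rank = 0.2611 * 100 = 26.11

26.11


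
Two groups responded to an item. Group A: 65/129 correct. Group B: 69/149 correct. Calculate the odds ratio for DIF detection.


Odds_A = 65/64 = 1.0156
Odds_B = 69/80 = 0.8625
OR = Odds_A / Odds_B = 1.0156 / 0.8625
Exactly, OR = (65 * 80) / (64 * 69) = 5200 / 4416
OR = 1.1775

1.1775


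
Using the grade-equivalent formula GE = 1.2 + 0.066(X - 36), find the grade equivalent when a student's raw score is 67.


raw - median = 67 - 36 = 31
slope * diff = 0.066 * 31 = 2.046
GE = 1.2 + 2.046
GE = 3.246

3.246


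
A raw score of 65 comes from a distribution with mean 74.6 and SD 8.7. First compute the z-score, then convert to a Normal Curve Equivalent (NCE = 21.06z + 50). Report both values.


z = (X - mean) / SD = (65 - 74.6) / 8.7
z = -9.6 / 8.7
z = -1.1034
NCE = NCE = 21.06z + 50
Carry z at full precision (z = -9.6 / 8.7) into the conversion:
NCE = 21.06 * (-9.6 / 8.7) + 50 = -202.176 / 8.7 + 50
NCE = -23.2386 + 50
NCE = 26.7614

26.7614


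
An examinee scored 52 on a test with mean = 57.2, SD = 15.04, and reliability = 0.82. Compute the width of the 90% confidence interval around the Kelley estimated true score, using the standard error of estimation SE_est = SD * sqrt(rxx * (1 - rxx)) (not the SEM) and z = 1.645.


True score estimate = 0.82*52 + 0.18*57.2 = 52.936
SE_est = SD * sqrt(rxx * (1 - rxx)) = 15.04 * sqrt(0.82 * 0.18) = 15.04 * sqrt(0.1476) = 5.778179
CI = T_est +/- z * SE_est, so width = 2 * z * SE_est = 2 * 1.645 * 5.778179
Width = 19.0102

19.0102


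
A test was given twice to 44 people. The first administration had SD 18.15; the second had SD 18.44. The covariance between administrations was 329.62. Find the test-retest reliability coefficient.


r = cov(X,Y) / (SD_X * SD_Y)
r = 329.62 / (18.15 * 18.44)
r = 329.62 / 334.686
r = 0.9849

0.9849


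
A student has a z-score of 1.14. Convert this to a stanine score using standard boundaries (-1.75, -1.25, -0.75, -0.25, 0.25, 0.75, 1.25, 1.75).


Stanine boundaries: [-1.75, -1.25, -0.75, -0.25, 0.25, 0.75, 1.25, 1.75]
z = 1.14
Check each boundary:
  z >= -1.75 -> could be stanine 2
  z >= -1.25 -> could be stanine 3
  z >= -0.75 -> could be stanine 4
  z >= -0.25 -> could be stanine 5
  z >= 0.25 -> could be stanine 6
  z >= 0.75 -> could be stanine 7
  z < 1.25
  z < 1.75
Highest qualifying boundary gives stanine = 7

7


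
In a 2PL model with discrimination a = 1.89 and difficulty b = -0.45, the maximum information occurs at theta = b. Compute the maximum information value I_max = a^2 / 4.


For 2PL, max info at theta = b = -0.45
I_max = a^2 / 4 = 1.89^2 / 4
= 3.5721 / 4
I_max = 0.893

0.893


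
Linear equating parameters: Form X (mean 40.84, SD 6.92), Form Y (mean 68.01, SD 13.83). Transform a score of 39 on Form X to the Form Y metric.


slope = SD_Y / SD_X = 13.83 / 6.92 ~ 1.9986
intercept = mean_Y - slope * mean_X = 68.01 - (13.83 / 6.92) * 40.84 ~ -13.611
Y = slope * X + intercept. To avoid rounding drift from the rounded slope/intercept, evaluate the equivalent form Y = mean_Y + SD_Y * (X - mean_X) / SD_X at full precision:
Y = 68.01 + 13.83 * (39 - 40.84) / 6.92
Y = 68.01 - 13.83 * 1.84 / 6.92
Y = 68.01 - 25.4472 / 6.92
Y = 68.01 - 3.6773
Y = 64.3327

64.3327


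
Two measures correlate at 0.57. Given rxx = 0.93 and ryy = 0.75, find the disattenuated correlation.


r_corrected = rxy / sqrt(rxx * ryy)
= 0.57 / sqrt(0.93 * 0.75)
= 0.57 / sqrt(0.6975)
= 0.57 / 0.835165
r_corrected = 0.6825

0.6825


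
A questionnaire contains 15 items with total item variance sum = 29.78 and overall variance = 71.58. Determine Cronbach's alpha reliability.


alpha = (k/(k-1)) * (1 - sum(si^2)/s_total^2)
= (15/14) * (1 - 29.78/71.58)
alpha = 0.6257

0.6257


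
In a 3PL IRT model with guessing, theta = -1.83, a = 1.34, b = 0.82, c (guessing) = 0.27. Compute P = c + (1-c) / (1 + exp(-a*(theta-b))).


logit = 1.34*(-1.83 - 0.82) = -3.551
P* = 1/(1 + exp(--3.551)) = 0.0279
P = 0.27 + (1 - 0.27) * 0.0279
P = 0.2904

0.2904


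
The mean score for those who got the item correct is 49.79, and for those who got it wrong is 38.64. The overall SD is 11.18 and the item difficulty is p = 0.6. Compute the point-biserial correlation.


q = 1 - p = 0.4
rpb = ((M1 - M0) / SD) * sqrt(p * q)
rpb = ((49.79 - 38.64) / 11.18) * sqrt(0.6 * 0.4)
rpb = 0.4886

0.4886


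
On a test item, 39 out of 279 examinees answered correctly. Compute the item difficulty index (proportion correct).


Item difficulty p = number correct / total examinees
p = 39 / 279
p = 0.1398

0.1398


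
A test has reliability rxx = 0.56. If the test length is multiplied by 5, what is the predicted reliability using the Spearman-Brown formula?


r_new = (n * rxx) / (1 + (n-1) * rxx)
r_new = (5 * 0.56) / (1 + 4 * 0.56)
r_new = 2.8 / 3.24
r_new = 0.8642

0.8642


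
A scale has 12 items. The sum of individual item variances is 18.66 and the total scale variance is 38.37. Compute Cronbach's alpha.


alpha = (k/(k-1)) * (1 - sum(si^2)/s_total^2)
= (12/11) * (1 - 18.66/38.37)
alpha = 0.5604

0.5604


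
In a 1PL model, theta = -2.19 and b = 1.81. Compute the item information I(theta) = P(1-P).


P = 1/(1+exp(-(-2.19-1.81))) = 0.018
I = P*(1-P) = 0.018 * 0.982
I = 0.0177

0.0177


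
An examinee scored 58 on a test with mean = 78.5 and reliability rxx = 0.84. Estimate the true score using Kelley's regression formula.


T_est = rxx * X + (1 - rxx) * mean
T_est = 0.84 * 58 + 0.16 * 78.5
T_est = 48.72 + 12.56
T_est = 61.28

61.28


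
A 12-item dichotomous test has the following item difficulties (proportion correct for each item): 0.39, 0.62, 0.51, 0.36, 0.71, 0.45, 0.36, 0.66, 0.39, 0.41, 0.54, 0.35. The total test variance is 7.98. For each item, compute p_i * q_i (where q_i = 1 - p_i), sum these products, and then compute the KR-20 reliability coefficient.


For each item, compute p_i * q_i:
  Item 1: 0.39 * 0.61 = 0.2379
  Item 2: 0.62 * 0.38 = 0.2356
  Item 3: 0.51 * 0.49 = 0.2499
  Item 4: 0.36 * 0.64 = 0.2304
  Item 5: 0.71 * 0.29 = 0.2059
  Item 6: 0.45 * 0.55 = 0.2475
  Item 7: 0.36 * 0.64 = 0.2304
  Item 8: 0.66 * 0.34 = 0.2244
  Item 9: 0.39 * 0.61 = 0.2379
  Item 10: 0.41 * 0.59 = 0.2419
  Item 11: 0.54 * 0.46 = 0.2484
  Item 12: 0.35 * 0.65 = 0.2275
Sum(p_i * q_i) = 0.2379 + 0.2356 + 0.2499 + 0.2304 + 0.2059 + 0.2475 + 0.2304 + 0.2244 + 0.2379 + 0.2419 + 0.2484 + 0.2275 = 2.8177
KR-20 = (k/(k-1)) * (1 - Sum(p_i*q_i) / Var_total)
= (12/11) * (1 - 2.8177/7.98)
= 1.0909 * 0.6469
KR-20 = 0.7057

0.7057


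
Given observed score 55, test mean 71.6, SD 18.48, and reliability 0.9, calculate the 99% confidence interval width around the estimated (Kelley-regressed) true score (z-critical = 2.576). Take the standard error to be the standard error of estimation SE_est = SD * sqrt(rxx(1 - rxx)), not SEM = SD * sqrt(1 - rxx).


True score estimate = 0.9*55 + 0.1*71.6 = 56.66
SE_est = SD * sqrt(rxx * (1 - rxx)) = 18.48 * sqrt(0.9 * 0.1) = 18.48 * sqrt(0.09) = 5.544
CI = T_est +/- z * SE_est, so width = 2 * z * SE_est = 2 * 2.576 * 5.544
Width = 28.5627

28.5627


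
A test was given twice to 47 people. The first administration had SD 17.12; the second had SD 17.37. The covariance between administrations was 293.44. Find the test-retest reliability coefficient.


r = cov(X,Y) / (SD_X * SD_Y)
r = 293.44 / (17.12 * 17.37)
r = 293.44 / 297.3744
r = 0.9868

0.9868


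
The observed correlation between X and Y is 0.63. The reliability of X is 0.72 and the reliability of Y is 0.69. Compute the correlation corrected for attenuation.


r_corrected = rxy / sqrt(rxx * ryy)
= 0.63 / sqrt(0.72 * 0.69)
= 0.63 / sqrt(0.4968)
= 0.63 / 0.70484
r_corrected = 0.8938

0.8938


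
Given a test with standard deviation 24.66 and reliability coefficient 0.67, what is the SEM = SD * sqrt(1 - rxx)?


SEM = SD * sqrt(1 - rxx)
SEM = 24.66 * sqrt(1 - 0.67)
SEM = 24.66 * sqrt(0.33) = 24.66 * 0.574456
SEM = 14.1661

14.1661


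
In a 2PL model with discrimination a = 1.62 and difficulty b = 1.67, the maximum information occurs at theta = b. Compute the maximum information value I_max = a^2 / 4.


For 2PL, max info at theta = b = 1.67
I_max = a^2 / 4 = 1.62^2 / 4
= 2.6244 / 4
I_max = 0.6561

0.6561


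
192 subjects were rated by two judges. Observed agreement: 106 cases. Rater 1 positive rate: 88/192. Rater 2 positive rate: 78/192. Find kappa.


P_o = 106/192 = 0.552083
P_e = (88*78 + 104*114) / 36864 = 0.507812
kappa = (P_o - P_e) / (1 - P_e)
kappa = (0.552083 - 0.507812) / (1 - 0.507812)
kappa = 0.0899

0.0899


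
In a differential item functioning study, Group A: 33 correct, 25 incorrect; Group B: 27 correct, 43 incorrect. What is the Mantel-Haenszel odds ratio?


Odds_A = 33/25 = 1.32
Odds_B = 27/43 = 0.6279
OR = Odds_A / Odds_B = 1.32 / 0.6279
Exactly, OR = (33 * 43) / (25 * 27) = 1419 / 675
OR = 2.1022

2.1022


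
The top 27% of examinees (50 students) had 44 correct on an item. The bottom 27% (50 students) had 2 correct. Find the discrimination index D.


p_upper = 44/50 = 0.88
p_lower = 2/50 = 0.04
D = 0.88 - 0.04 = 0.84

0.84


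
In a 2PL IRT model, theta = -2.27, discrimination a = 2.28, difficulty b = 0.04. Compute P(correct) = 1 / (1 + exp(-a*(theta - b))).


a*(theta - b) = 2.28 * (-2.27 - 0.04) = -5.2668
exp(--5.2668) = 193.7948
P = 1 / (1 + 193.7948)
P = 0.0051

0.0051


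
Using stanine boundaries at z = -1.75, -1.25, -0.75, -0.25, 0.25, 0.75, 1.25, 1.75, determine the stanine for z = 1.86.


Stanine boundaries: [-1.75, -1.25, -0.75, -0.25, 0.25, 0.75, 1.25, 1.75]
z = 1.86
Check each boundary:
  z >= -1.75 -> could be stanine 2
  z >= -1.25 -> could be stanine 3
  z >= -0.75 -> could be stanine 4
  z >= -0.25 -> could be stanine 5
  z >= 0.25 -> could be stanine 6
  z >= 0.75 -> could be stanine 7
  z >= 1.25 -> could be stanine 8
  z >= 1.75 -> could be stanine 9
Highest qualifying boundary gives stanine = 9

9


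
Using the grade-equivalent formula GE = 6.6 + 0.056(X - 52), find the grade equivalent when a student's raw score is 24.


raw - median = 24 - 52 = -28
slope * diff = 0.056 * -28 = -1.568
GE = 6.6 + -1.568
GE = 5.032

5.032


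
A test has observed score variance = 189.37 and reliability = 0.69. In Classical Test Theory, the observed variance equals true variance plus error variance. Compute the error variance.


var_true = rxx * var_obs = 0.69 * 189.37 = 130.6653
var_error = var_obs - var_true
var_error = 189.37 - 130.6653
var_error = 58.7047

58.7047


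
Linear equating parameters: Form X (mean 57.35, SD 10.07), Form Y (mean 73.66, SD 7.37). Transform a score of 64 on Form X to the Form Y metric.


slope = SD_Y / SD_X = 7.37 / 10.07 ~ 0.7319
intercept = mean_Y - slope * mean_X = 73.66 - (7.37 / 10.07) * 57.35 ~ 31.6869
Y = slope * X + intercept. To avoid rounding drift from the rounded slope/intercept, evaluate the equivalent form Y = mean_Y + SD_Y * (X - mean_X) / SD_X at full precision:
Y = 73.66 + 7.37 * (64 - 57.35) / 10.07
Y = 73.66 + 7.37 * 6.65 / 10.07
Y = 73.66 + 49.0105 / 10.07
Y = 73.66 + 4.867
Y = 78.527

78.527


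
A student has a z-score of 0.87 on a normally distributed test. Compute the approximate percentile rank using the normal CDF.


CDF(z) = 0.5 * (1 + erf(z/sqrt(2)))
erf(0.6152) = 0.6157
CDF = 0.8078
Percentile rank = 0.8078 * 100 = 80.78

80.78


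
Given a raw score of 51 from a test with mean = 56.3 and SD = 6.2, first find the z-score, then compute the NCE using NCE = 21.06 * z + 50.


z = (X - mean) / SD = (51 - 56.3) / 6.2
z = -5.3 / 6.2
z = -0.8548
NCE = NCE = 21.06z + 50
Carry z at full precision (z = -5.3 / 6.2) into the conversion:
NCE = 21.06 * (-5.3 / 6.2) + 50 = -111.618 / 6.2 + 50
NCE = -18.0029 + 50
NCE = 31.9971

31.9971
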